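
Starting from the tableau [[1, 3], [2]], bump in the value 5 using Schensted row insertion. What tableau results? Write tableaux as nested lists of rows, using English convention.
5 is larger than every entry of row 1, so it is appended to row 1. The new tableau is [[1, 3, 5], [2]].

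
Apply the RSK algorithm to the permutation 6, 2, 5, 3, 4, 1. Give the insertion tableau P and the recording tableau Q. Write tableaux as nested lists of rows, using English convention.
Insert each entry of the permutation into P by Schensted row insertion, recording in Q the position of each new cell.

Insert 6: appended to row 1. P = [[6]].
Insert 2: 2 bumps 6 from row 1; 6 starts row 2. P = [[2], [6]].
Insert 5: appended to row 1. P = [[2, 5], [6]].
Insert 3: 3 bumps 5 from row 1; 5 bumps 6 from row 2; 6 starts row 3. P = [[2, 3], [5], [6]].
Insert 4: appended to row 1. P = [[2, 3, 4], [5], [6]].
Insert 1: 1 bumps 2 from row 1; 2 bumps 5 from row 2; 5 bumps 6 from row 3; 6 starts row 4. P = [[1, 3, 4], [2], [5], [6]].

So P = [[1, 3, 4], [2], [5], [6]], Q = [[1, 3, 5], [2], [4], [6]].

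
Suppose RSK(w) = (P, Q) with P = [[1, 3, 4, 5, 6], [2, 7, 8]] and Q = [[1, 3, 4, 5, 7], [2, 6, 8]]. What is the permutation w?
2 1 3 4 7 5 8 6

Reverse the RSK construction: for i from n down to 1, find the cell of Q containing i, remove the entry at that cell from P, and reverse-bump it up through P; the value ejected from row 1 is w(i).

Step i=8: Q has 8 at row 2, column 3; remove 8 from row 2 of P and reverse-bump: 8 enters row 1 and ejects 6. So w(8) = 6. P is now [[1, 3, 4, 5, 8], [2, 7]].
Step i=7: Q has 7 at row 1, column 5; remove that cell from P, ejecting 8. So w(7) = 8. P is now [[1, 3, 4, 5], [2, 7]].
Step i=6: Q has 6 at row 2, column 2; remove 7 from row 2 of P and reverse-bump: 7 enters row 1 and ejects 5. So w(6) = 5. P is now [[1, 3, 4, 7], [2]].
Step i=5: Q has 5 at row 1, column 4; remove that cell from P, ejecting 7. So w(5) = 7. P is now [[1, 3, 4], [2]].
Step i=4: Q has 4 at row 1, column 3; remove that cell from P, ejecting 4. So w(4) = 4. P is now [[1, 3], [2]].
Step i=3: Q has 3 at row 1, column 2; remove that cell from P, ejecting 3. So w(3) = 3. P is now [[1], [2]].
Step i=2: Q has 2 at row 2, column 1; remove 2 from row 2 of P and reverse-bump: 2 enters row 1 and ejects 1. So w(2) = 1. P is now [[2]].
Step i=1: Q has 1 at row 1, column 1; remove that cell from P, ejecting 2. So w(1) = 2. P is now [].

So w = 2 1 3 4 7 5 8 6.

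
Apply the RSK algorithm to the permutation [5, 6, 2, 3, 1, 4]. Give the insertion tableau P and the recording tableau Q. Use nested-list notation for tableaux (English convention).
P = [[1, 3, 4], [2, 6], [5]], Q = [[1, 2, 6], [3, 4], [5]]

Insert each entry of the permutation into P by Schensted row insertion, recording in Q the position of each new cell.

Insert 5: appended to row 1. P = [[5]].
Insert 6: appended to row 1. P = [[5, 6]].
Insert 2: 2 bumps 5 from row 1; 5 starts row 2. P = [[2, 6], [5]].
Insert 3: 3 bumps 6 from row 1; 6 appends to row 2. P = [[2, 3], [5, 6]].
Insert 1: 1 bumps 2 from row 1; 2 bumps 5 from row 2; 5 starts row 3. P = [[1, 3], [2, 6], [5]].
Insert 4: appended to row 1. P = [[1, 3, 4], [2, 6], [5]].

So P = [[1, 3, 4], [2, 6], [5]], Q = [[1, 2, 6], [3, 4], [5]].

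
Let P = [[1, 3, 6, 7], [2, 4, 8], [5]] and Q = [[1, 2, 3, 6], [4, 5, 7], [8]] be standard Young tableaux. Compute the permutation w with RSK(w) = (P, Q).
Reverse the RSK construction: for i from n down to 1, find the cell of Q containing i, remove the entry at that cell from P, and reverse-bump it up through P; the value ejected from row 1 is w(i).

Step i=8: Q has 8 at row 3, column 1; remove 5 from row 3 of P and reverse-bump: 5 enters row 2 and ejects 4; 4 enters row 1 and ejects 3. So w(8) = 3. P is now [[1, 4, 6, 7], [2, 5, 8]].
Step i=7: Q has 7 at row 2, column 3; remove 8 from row 2 of P and reverse-bump: 8 enters row 1 and ejects 7. So w(7) = 7. P is now [[1, 4, 6, 8], [2, 5]].
Step i=6: Q has 6 at row 1, column 4; remove that cell from P, ejecting 8. So w(6) = 8. P is now [[1, 4, 6], [2, 5]].
Step i=5: Q has 5 at row 2, column 2; remove 5 from row 2 of P and reverse-bump: 5 enters row 1 and ejects 4. So w(5) = 4. P is now [[1, 5, 6], [2]].
Step i=4: Q has 4 at row 2, column 1; remove 2 from row 2 of P and reverse-bump: 2 enters row 1 and ejects 1. So w(4) = 1. P is now [[2, 5, 6]].
Step i=3: Q has 3 at row 1, column 3; remove that cell from P, ejecting 6. So w(3) = 6. P is now [[2, 5]].
Step i=2: Q has 2 at row 1, column 2; remove that cell from P, ejecting 5. So w(2) = 5. P is now [[2]].
Step i=1: Q has 1 at row 1, column 1; remove that cell from P, ejecting 2. So w(1) = 2. P is now [].

So w = 2 5 6 1 4 8 7 3.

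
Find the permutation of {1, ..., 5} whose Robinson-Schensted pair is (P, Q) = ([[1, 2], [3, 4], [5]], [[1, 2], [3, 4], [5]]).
Reverse the RSK construction: for i from n down to 1, find the cell of Q containing i, remove the entry at that cell from P, and reverse-bump it up through P; the value ejected from row 1 is w(i).

Step i=5: Q has 5 at row 3, column 1; remove 5 from row 3 of P and reverse-bump: 5 enters row 2 and ejects 4; 4 enters row 1 and ejects 2. So w(5) = 2. P is now [[1, 4], [3, 5]].
Step i=4: Q has 4 at row 2, column 2; remove 5 from row 2 of P and reverse-bump: 5 enters row 1 and ejects 4. So w(4) = 4. P is now [[1, 5], [3]].
Step i=3: Q has 3 at row 2, column 1; remove 3 from row 2 of P and reverse-bump: 3 enters row 1 and ejects 1. So w(3) = 1. P is now [[3, 5]].
Step i=2: Q has 2 at row 1, column 2; remove that cell from P, ejecting 5. So w(2) = 5. P is now [[3]].
Step i=1: Q has 1 at row 1, column 1; remove that cell from P, ejecting 3. So w(1) = 3. P is now [].

So w = 3 5 1 4 2.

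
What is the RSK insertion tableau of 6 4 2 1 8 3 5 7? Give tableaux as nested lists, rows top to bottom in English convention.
P = [[1, 3, 5, 7], [2, 8], [4], [6]]

Insert 6: appended to row 1. P = [[6]].
Insert 4: 4 bumps 6 from row 1; 6 starts row 2. P = [[4], [6]].
Insert 2: 2 bumps 4 from row 1; 4 bumps 6 from row 2; 6 starts row 3. P = [[2], [4], [6]].
Insert 1: 1 bumps 2 from row 1; 2 bumps 4 from row 2; 4 bumps 6 from row 3; 6 starts row 4. P = [[1], [2], [4], [6]].
Insert 8: appended to row 1. P = [[1, 8], [2], [4], [6]].
Insert 3: 3 bumps 8 from row 1; 8 appends to row 2. P = [[1, 3], [2, 8], [4], [6]].
Insert 5: appended to row 1. P = [[1, 3, 5], [2, 8], [4], [6]].
Insert 7: appended to row 1. P = [[1, 3, 5, 7], [2, 8], [4], [6]].

So P = [[1, 3, 5, 7], [2, 8], [4], [6]].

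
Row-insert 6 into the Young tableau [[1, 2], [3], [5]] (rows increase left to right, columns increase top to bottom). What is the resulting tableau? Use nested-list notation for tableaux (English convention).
6 is larger than every entry of row 1, so it is appended to row 1. The new tableau is [[1, 2, 6], [3], [5]].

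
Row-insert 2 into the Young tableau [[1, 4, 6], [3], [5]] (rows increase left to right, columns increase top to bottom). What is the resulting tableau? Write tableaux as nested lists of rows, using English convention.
[[1, 2, 6], [3, 4], [5]]

In row 1, 2 replaces 4 (the leftmost entry greater than 2); 4 is bumped to row 2. 4 is appended to row 2. The new tableau is [[1, 2, 6], [3, 4], [5]].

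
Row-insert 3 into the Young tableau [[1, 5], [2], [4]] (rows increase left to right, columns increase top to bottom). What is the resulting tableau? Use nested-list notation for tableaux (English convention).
[[1, 3], [2, 5], [4]]

In row 1, 3 replaces 5 (the leftmost entry greater than 3); 5 is bumped to row 2. 5 is appended to row 2. The new tableau is [[1, 3], [2, 5], [4]].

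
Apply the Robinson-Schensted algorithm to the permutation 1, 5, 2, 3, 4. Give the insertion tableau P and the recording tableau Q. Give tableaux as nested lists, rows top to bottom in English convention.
P = [[1, 2, 3, 4], [5]], Q = [[1, 2, 4, 5], [3]]

Insert each entry of the permutation into P by Schensted row insertion, recording in Q the position of each new cell.

Insert 1: appended to row 1. P = [[1]], Q = [[1]].
Insert 5: appended to row 1. P = [[1, 5]], Q = [[1, 2]].
Insert 2: 2 bumps 5 from row 1; 5 starts row 2. P = [[1, 2], [5]], Q = [[1, 2], [3]].
Insert 3: appended to row 1. P = [[1, 2, 3], [5]], Q = [[1, 2, 4], [3]].
Insert 4: appended to row 1. P = [[1, 2, 3, 4], [5]], Q = [[1, 2, 4, 5], [3]].

So P = [[1, 2, 3, 4], [5]], Q = [[1, 2, 4, 5], [3]].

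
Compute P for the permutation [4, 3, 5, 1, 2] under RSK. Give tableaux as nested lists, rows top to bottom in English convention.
Insert 4: appended to row 1. P = [[4]].
Insert 3: 3 bumps 4 from row 1; 4 starts row 2. P = [[3], [4]].
Insert 5: appended to row 1. P = [[3, 5], [4]].
Insert 1: 1 bumps 3 from row 1; 3 bumps 4 from row 2; 4 starts row 3. P = [[1, 5], [3], [4]].
Insert 2: 2 bumps 5 from row 1; 5 appends to row 2. P = [[1, 2], [3, 5], [4]].

So P = [[1, 2], [3, 5], [4]].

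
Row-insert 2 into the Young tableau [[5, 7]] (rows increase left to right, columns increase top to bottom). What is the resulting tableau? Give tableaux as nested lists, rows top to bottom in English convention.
[[2, 7], [5]]

In row 1, 2 replaces 5 (the leftmost entry greater than 2); 5 is bumped to row 2. 5 starts a new row 2. The new tableau is [[2, 7], [5]].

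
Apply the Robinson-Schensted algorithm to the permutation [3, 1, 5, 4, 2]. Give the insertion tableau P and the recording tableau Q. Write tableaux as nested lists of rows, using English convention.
Insert each entry of the permutation into P by Schensted row insertion, recording in Q the position of each new cell.

Insert 3: appended to row 1. P = [[3]].
Insert 1: 1 bumps 3 from row 1; 3 starts row 2. P = [[1], [3]].
Insert 5: appended to row 1. P = [[1, 5], [3]].
Insert 4: 4 bumps 5 from row 1; 5 appends to row 2. P = [[1, 4], [3, 5]].
Insert 2: 2 bumps 4 from row 1; 4 bumps 5 from row 2; 5 starts row 3. P = [[1, 2], [3, 4], [5]].

So P = [[1, 2], [3, 4], [5]], Q = [[1, 3], [2, 4], [5]].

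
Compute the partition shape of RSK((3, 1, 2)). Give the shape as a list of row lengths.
[2, 1]

Row-insert each entry into an empty tableau.

After inserting 3: P = [[3]].
After inserting 1: P = [[1], [3]].
After inserting 2: P = [[1, 2], [3]].

The final insertion tableau P = [[1, 2], [3]] has shape [2, 1].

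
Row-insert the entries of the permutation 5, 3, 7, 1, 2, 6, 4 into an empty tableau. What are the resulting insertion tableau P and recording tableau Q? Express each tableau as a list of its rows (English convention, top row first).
P = [[1, 2, 4], [3, 6], [5, 7]], Q = [[1, 3, 6], [2, 5], [4, 7]]

Insert each entry of the permutation into P by Schensted row insertion, recording in Q the position of each new cell.

After inserting 5: P = [[5]].
After inserting 3: P = [[3], [5]].
After inserting 7: P = [[3, 7], [5]].
After inserting 1: P = [[1, 7], [3], [5]].
After inserting 2: P = [[1, 2], [3, 7], [5]].
After inserting 6: P = [[1, 2, 6], [3, 7], [5]].
After inserting 4: P = [[1, 2, 4], [3, 6], [5, 7]].

So P = [[1, 2, 4], [3, 6], [5, 7]], Q = [[1, 3, 6], [2, 5], [4, 7]].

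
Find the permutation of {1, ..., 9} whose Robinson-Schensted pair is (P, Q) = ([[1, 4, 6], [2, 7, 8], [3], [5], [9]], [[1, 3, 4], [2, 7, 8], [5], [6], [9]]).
Reverse the RSK construction: for i from n down to 1, find the cell of Q containing i, remove the entry at that cell from P, and reverse-bump it up through P; the value ejected from row 1 is w(i).

Step i=9: Q has 9 at row 5, column 1; remove 9 from row 5 of P and reverse-bump: 9 enters row 4 and ejects 5; 5 enters row 3 and ejects 3; 3 enters row 2 and ejects 2; 2 enters row 1 and ejects 1. So w(9) = 1. P is now [[2, 4, 6], [3, 7, 8], [5], [9]].
Step i=8: Q has 8 at row 2, column 3; remove 8 from row 2 of P and reverse-bump: 8 enters row 1 and ejects 6. So w(8) = 6. P is now [[2, 4, 8], [3, 7], [5], [9]].
Step i=7: Q has 7 at row 2, column 2; remove 7 from row 2 of P and reverse-bump: 7 enters row 1 and ejects 4. So w(7) = 4. P is now [[2, 7, 8], [3], [5], [9]].
Step i=6: Q has 6 at row 4, column 1; remove 9 from row 4 of P and reverse-bump: 9 enters row 3 and ejects 5; 5 enters row 2 and ejects 3; 3 enters row 1 and ejects 2. So w(6) = 2. P is now [[3, 7, 8], [5], [9]].
Step i=5: Q has 5 at row 3, column 1; remove 9 from row 3 of P and reverse-bump: 9 enters row 2 and ejects 5; 5 enters row 1 and ejects 3. So w(5) = 3. P is now [[5, 7, 8], [9]].
Step i=4: Q has 4 at row 1, column 3; remove that cell from P, ejecting 8. So w(4) = 8. P is now [[5, 7], [9]].
Step i=3: Q has 3 at row 1, column 2; remove that cell from P, ejecting 7. So w(3) = 7. P is now [[5], [9]].
Step i=2: Q has 2 at row 2, column 1; remove 9 from row 2 of P and reverse-bump: 9 enters row 1 and ejects 5. So w(2) = 5. P is now [[9]].
Step i=1: Q has 1 at row 1, column 1; remove that cell from P, ejecting 9. So w(1) = 9. P is now [].

So w = 9 5 7 8 3 2 4 6 1.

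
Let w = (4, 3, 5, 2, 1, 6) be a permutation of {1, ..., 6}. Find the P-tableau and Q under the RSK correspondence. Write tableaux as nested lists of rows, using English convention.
Insert each entry of the permutation into P by Schensted row insertion, recording in Q the position of each new cell.

Insert 4: appended to row 1. P = [[4]].
Insert 3: 3 bumps 4 from row 1; 4 starts row 2. P = [[3], [4]].
Insert 5: appended to row 1. P = [[3, 5], [4]].
Insert 2: 2 bumps 3 from row 1; 3 bumps 4 from row 2; 4 starts row 3. P = [[2, 5], [3], [4]].
Insert 1: 1 bumps 2 from row 1; 2 bumps 3 from row 2; 3 bumps 4 from row 3; 4 starts row 4. P = [[1, 5], [2], [3], [4]].
Insert 6: appended to row 1. P = [[1, 5, 6], [2], [3], [4]].

So P = [[1, 5, 6], [2], [3], [4]], Q = [[1, 3, 6], [2], [4], [5]].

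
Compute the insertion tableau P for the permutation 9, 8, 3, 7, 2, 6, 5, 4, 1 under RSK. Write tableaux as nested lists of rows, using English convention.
Insert 9: appended to row 1. P = [[9]].
Insert 8: 8 bumps 9 from row 1; 9 starts row 2. P = [[8], [9]].
Insert 3: 3 bumps 8 from row 1; 8 bumps 9 from row 2; 9 starts row 3. P = [[3], [8], [9]].
Insert 7: appended to row 1. P = [[3, 7], [8], [9]].
Insert 2: 2 bumps 3 from row 1; 3 bumps 8 from row 2; 8 bumps 9 from row 3; 9 starts row 4. P = [[2, 7], [3], [8], [9]].
Insert 6: 6 bumps 7 from row 1; 7 appends to row 2. P = [[2, 6], [3, 7], [8], [9]].
Insert 5: 5 bumps 6 from row 1; 6 bumps 7 from row 2; 7 bumps 8 from row 3; 8 bumps 9 from row 4; 9 starts row 5. P = [[2, 5], [3, 6], [7], [8], [9]].
Insert 4: 4 bumps 5 from row 1; 5 bumps 6 from row 2; 6 bumps 7 from row 3; 7 bumps 8 from row 4; 8 bumps 9 from row 5; 9 starts row 6. P = [[2, 4], [3, 5], [6], [7], [8], [9]].
Insert 1: 1 bumps 2 from row 1; 2 bumps 3 from row 2; 3 bumps 6 from row 3; 6 bumps 7 from row 4; 7 bumps 8 from row 5; 8 bumps 9 from row 6; 9 starts row 7. P = [[1, 4], [2, 5], [3], [6], [7], [8], [9]].

So P = [[1, 4], [2, 5], [3], [6], [7], [8], [9]].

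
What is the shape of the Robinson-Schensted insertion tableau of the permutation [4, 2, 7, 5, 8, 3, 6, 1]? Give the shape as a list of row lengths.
[3, 3, 1, 1]

Row-insert each entry into an empty tableau.

After inserting 4: P = [[4]].
After inserting 2: P = [[2], [4]].
After inserting 7: P = [[2, 7], [4]].
After inserting 5: P = [[2, 5], [4, 7]].
After inserting 8: P = [[2, 5, 8], [4, 7]].
After inserting 3: P = [[2, 3, 8], [4, 5], [7]].
After inserting 6: P = [[2, 3, 6], [4, 5, 8], [7]].
After inserting 1: P = [[1, 3, 6], [2, 5, 8], [4], [7]].

The final insertion tableau P = [[1, 3, 6], [2, 5, 8], [4], [7]] has shape [3, 3, 1, 1].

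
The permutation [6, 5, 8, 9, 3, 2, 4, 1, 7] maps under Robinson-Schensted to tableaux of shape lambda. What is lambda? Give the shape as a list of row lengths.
[3, 3, 1, 1, 1]

Row-insert each entry into an empty tableau.

After inserting 6: P = [[6]].
After inserting 5: P = [[5], [6]].
After inserting 8: P = [[5, 8], [6]].
After inserting 9: P = [[5, 8, 9], [6]].
After inserting 3: P = [[3, 8, 9], [5], [6]].
After inserting 2: P = [[2, 8, 9], [3], [5], [6]].
After inserting 4: P = [[2, 4, 9], [3, 8], [5], [6]].
After inserting 1: P = [[1, 4, 9], [2, 8], [3], [5], [6]].
After inserting 7: P = [[1, 4, 7], [2, 8, 9], [3], [5], [6]].

The final insertion tableau P = [[1, 4, 7], [2, 8, 9], [3], [5], [6]] has shape [3, 3, 1, 1, 1].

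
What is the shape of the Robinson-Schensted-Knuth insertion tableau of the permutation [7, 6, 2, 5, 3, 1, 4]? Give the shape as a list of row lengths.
[3, 1, 1, 1, 1]

Row-insert each entry into an empty tableau.

After inserting 7: P = [[7]].
After inserting 6: P = [[6], [7]].
After inserting 2: P = [[2], [6], [7]].
After inserting 5: P = [[2, 5], [6], [7]].
After inserting 3: P = [[2, 3], [5], [6], [7]].
After inserting 1: P = [[1, 3], [2], [5], [6], [7]].
After inserting 4: P = [[1, 3, 4], [2], [5], [6], [7]].

The final insertion tableau P = [[1, 3, 4], [2], [5], [6], [7]] has shape [3, 1, 1, 1, 1].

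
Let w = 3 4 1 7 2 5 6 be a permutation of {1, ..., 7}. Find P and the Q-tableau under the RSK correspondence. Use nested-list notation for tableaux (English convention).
Insert each entry of the permutation into P by Schensted row insertion, recording in Q the position of each new cell.

Insert 3: appended to row 1. P = [[3]], Q = [[1]].
Insert 4: appended to row 1. P = [[3, 4]], Q = [[1, 2]].
Insert 1: 1 bumps 3 from row 1; 3 starts row 2. P = [[1, 4], [3]], Q = [[1, 2], [3]].
Insert 7: appended to row 1. P = [[1, 4, 7], [3]], Q = [[1, 2, 4], [3]].
Insert 2: 2 bumps 4 from row 1; 4 appends to row 2. P = [[1, 2, 7], [3, 4]], Q = [[1, 2, 4], [3, 5]].
Insert 5: 5 bumps 7 from row 1; 7 appends to row 2. P = [[1, 2, 5], [3, 4, 7]], Q = [[1, 2, 4], [3, 5, 6]].
Insert 6: appended to row 1. P = [[1, 2, 5, 6], [3, 4, 7]], Q = [[1, 2, 4, 7], [3, 5, 6]].

So P = [[1, 2, 5, 6], [3, 4, 7]], Q = [[1, 2, 4, 7], [3, 5, 6]].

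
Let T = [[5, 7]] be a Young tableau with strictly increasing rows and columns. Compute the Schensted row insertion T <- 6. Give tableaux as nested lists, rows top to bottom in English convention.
In row 1, 6 replaces 7 (the leftmost entry greater than 6); 7 is bumped to row 2. 7 starts a new row 2. The new tableau is [[5, 6], [7]].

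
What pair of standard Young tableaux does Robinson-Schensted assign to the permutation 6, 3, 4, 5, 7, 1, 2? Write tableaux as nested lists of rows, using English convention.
Insert each entry of the permutation into P by Schensted row insertion, recording in Q the position of each new cell.

Insert 6: appended to row 1. P = [[6]], Q = [[1]].
Insert 3: 3 bumps 6 from row 1; 6 starts row 2. P = [[3], [6]], Q = [[1], [2]].
Insert 4: appended to row 1. P = [[3, 4], [6]], Q = [[1, 3], [2]].
Insert 5: appended to row 1. P = [[3, 4, 5], [6]], Q = [[1, 3, 4], [2]].
Insert 7: appended to row 1. P = [[3, 4, 5, 7], [6]], Q = [[1, 3, 4, 5], [2]].
Insert 1: 1 bumps 3 from row 1; 3 bumps 6 from row 2; 6 starts row 3. P = [[1, 4, 5, 7], [3], [6]], Q = [[1, 3, 4, 5], [2], [6]].
Insert 2: 2 bumps 4 from row 1; 4 appends to row 2. P = [[1, 2, 5, 7], [3, 4], [6]], Q = [[1, 3, 4, 5], [2, 7], [6]].

So P = [[1, 2, 5, 7], [3, 4], [6]], Q = [[1, 3, 4, 5], [2, 7], [6]].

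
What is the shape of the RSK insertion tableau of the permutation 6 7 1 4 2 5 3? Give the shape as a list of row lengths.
Row-insert each entry into an empty tableau.

After inserting 6: P = [[6]].
After inserting 7: P = [[6, 7]].
After inserting 1: P = [[1, 7], [6]].
After inserting 4: P = [[1, 4], [6, 7]].
After inserting 2: P = [[1, 2], [4, 7], [6]].
After inserting 5: P = [[1, 2, 5], [4, 7], [6]].
After inserting 3: P = [[1, 2, 3], [4, 5], [6, 7]].

The final insertion tableau P = [[1, 2, 3], [4, 5], [6, 7]] has shape [3, 2, 2].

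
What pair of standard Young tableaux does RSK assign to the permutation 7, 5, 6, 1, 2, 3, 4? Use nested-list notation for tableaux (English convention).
P = [[1, 2, 3, 4], [5, 6], [7]], Q = [[1, 3, 6, 7], [2, 5], [4]]

Insert each entry of the permutation into P by Schensted row insertion, recording in Q the position of each new cell.

Insert 7: appended to row 1. P = [[7]], Q = [[1]].
Insert 5: 5 bumps 7 from row 1; 7 starts row 2. P = [[5], [7]], Q = [[1], [2]].
Insert 6: appended to row 1. P = [[5, 6], [7]], Q = [[1, 3], [2]].
Insert 1: 1 bumps 5 from row 1; 5 bumps 7 from row 2; 7 starts row 3. P = [[1, 6], [5], [7]], Q = [[1, 3], [2], [4]].
Insert 2: 2 bumps 6 from row 1; 6 appends to row 2. P = [[1, 2], [5, 6], [7]], Q = [[1, 3], [2, 5], [4]].
Insert 3: appended to row 1. P = [[1, 2, 3], [5, 6], [7]], Q = [[1, 3, 6], [2, 5], [4]].
Insert 4: appended to row 1. P = [[1, 2, 3, 4], [5, 6], [7]], Q = [[1, 3, 6, 7], [2, 5], [4]].

So P = [[1, 2, 3, 4], [5, 6], [7]], Q = [[1, 3, 6, 7], [2, 5], [4]].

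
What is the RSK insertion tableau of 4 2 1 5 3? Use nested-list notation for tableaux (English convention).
P = [[1, 3], [2, 5], [4]]

Insert 4: appended to row 1. P = [[4]].
Insert 2: 2 bumps 4 from row 1; 4 starts row 2. P = [[2], [4]].
Insert 1: 1 bumps 2 from row 1; 2 bumps 4 from row 2; 4 starts row 3. P = [[1], [2], [4]].
Insert 5: appended to row 1. P = [[1, 5], [2], [4]].
Insert 3: 3 bumps 5 from row 1; 5 appends to row 2. P = [[1, 3], [2, 5], [4]].

So P = [[1, 3], [2, 5], [4]].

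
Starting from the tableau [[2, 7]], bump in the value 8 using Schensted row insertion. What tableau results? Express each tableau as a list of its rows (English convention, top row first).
8 is larger than every entry of row 1, so it is appended to row 1. The new tableau is [[2, 7, 8]].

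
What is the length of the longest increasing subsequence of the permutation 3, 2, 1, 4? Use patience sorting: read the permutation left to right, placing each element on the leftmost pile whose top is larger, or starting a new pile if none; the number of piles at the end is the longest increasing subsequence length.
3: new pile. tops = [3]
2: onto pile 1 (replacing 3). tops = [2]
1: onto pile 1 (replacing 2). tops = [1]
4: new pile. tops = [1, 4]

2 piles, so the longest increasing subsequence has length 2.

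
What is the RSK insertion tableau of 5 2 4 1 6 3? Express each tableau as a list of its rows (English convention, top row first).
P = [[1, 3, 6], [2, 4], [5]]

After inserting 5: P = [[5]].
After inserting 2: P = [[2], [5]].
After inserting 4: P = [[2, 4], [5]].
After inserting 1: P = [[1, 4], [2], [5]].
After inserting 6: P = [[1, 4, 6], [2], [5]].
After inserting 3: P = [[1, 3, 6], [2, 4], [5]].

So P = [[1, 3, 6], [2, 4], [5]].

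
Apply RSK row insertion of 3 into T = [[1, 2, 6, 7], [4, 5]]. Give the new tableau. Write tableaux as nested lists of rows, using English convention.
In row 1, 3 replaces 6 (the leftmost entry greater than 3); 6 is bumped to row 2. 6 is appended to row 2. The new tableau is [[1, 2, 3, 7], [4, 5, 6]].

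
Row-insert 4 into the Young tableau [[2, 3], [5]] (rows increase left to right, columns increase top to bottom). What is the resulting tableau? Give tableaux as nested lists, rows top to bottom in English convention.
4 is larger than every entry of row 1, so it is appended to row 1. The new tableau is [[2, 3, 4], [5]].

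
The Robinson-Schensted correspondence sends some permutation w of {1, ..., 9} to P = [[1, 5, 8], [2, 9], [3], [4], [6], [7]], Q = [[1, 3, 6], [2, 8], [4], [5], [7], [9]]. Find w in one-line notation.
7 4 6 5 3 9 2 8 1

Reverse the RSK construction: for i from n down to 1, find the cell of Q containing i, remove the entry at that cell from P, and reverse-bump it up through P; the value ejected from row 1 is w(i).

Step i=9: Q has 9 at row 6, column 1; remove 7 from row 6 of P and reverse-bump: 7 enters row 5 and ejects 6; 6 enters row 4 and ejects 4; 4 enters row 3 and ejects 3; 3 enters row 2 and ejects 2; 2 enters row 1 and ejects 1. So w(9) = 1. P is now [[2, 5, 8], [3, 9], [4], [6], [7]].
Step i=8: Q has 8 at row 2, column 2; remove 9 from row 2 of P and reverse-bump: 9 enters row 1 and ejects 8. So w(8) = 8. P is now [[2, 5, 9], [3], [4], [6], [7]].
Step i=7: Q has 7 at row 5, column 1; remove 7 from row 5 of P and reverse-bump: 7 enters row 4 and ejects 6; 6 enters row 3 and ejects 4; 4 enters row 2 and ejects 3; 3 enters row 1 and ejects 2. So w(7) = 2. P is now [[3, 5, 9], [4], [6], [7]].
Step i=6: Q has 6 at row 1, column 3; remove that cell from P, ejecting 9. So w(6) = 9. P is now [[3, 5], [4], [6], [7]].
Step i=5: Q has 5 at row 4, column 1; remove 7 from row 4 of P and reverse-bump: 7 enters row 3 and ejects 6; 6 enters row 2 and ejects 4; 4 enters row 1 and ejects 3. So w(5) = 3. P is now [[4, 5], [6], [7]].
Step i=4: Q has 4 at row 3, column 1; remove 7 from row 3 of P and reverse-bump: 7 enters row 2 and ejects 6; 6 enters row 1 and ejects 5. So w(4) = 5. P is now [[4, 6], [7]].
Step i=3: Q has 3 at row 1, column 2; remove that cell from P, ejecting 6. So w(3) = 6. P is now [[4], [7]].
Step i=2: Q has 2 at row 2, column 1; remove 7 from row 2 of P and reverse-bump: 7 enters row 1 and ejects 4. So w(2) = 4. P is now [[7]].
Step i=1: Q has 1 at row 1, column 1; remove that cell from P, ejecting 7. So w(1) = 7. P is now [].

So w = 7 4 6 5 3 9 2 8 1.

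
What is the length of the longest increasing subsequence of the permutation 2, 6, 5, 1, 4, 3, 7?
3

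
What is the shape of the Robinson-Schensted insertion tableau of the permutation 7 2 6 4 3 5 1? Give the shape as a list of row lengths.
[3, 1, 1, 1, 1]

Row-insert each entry into an empty tableau.

After inserting 7: P = [[7]].
After inserting 2: P = [[2], [7]].
After inserting 6: P = [[2, 6], [7]].
After inserting 4: P = [[2, 4], [6], [7]].
After inserting 3: P = [[2, 3], [4], [6], [7]].
After inserting 5: P = [[2, 3, 5], [4], [6], [7]].
After inserting 1: P = [[1, 3, 5], [2], [4], [6], [7]].

The final insertion tableau P = [[1, 3, 5], [2], [4], [6], [7]] has shape [3, 1, 1, 1, 1].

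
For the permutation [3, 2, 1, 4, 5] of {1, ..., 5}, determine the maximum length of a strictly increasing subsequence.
3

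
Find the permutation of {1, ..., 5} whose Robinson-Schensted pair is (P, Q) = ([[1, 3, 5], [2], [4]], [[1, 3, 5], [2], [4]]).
Reverse the RSK construction: for i from n down to 1, find the cell of Q containing i, remove the entry at that cell from P, and reverse-bump it up through P; the value ejected from row 1 is w(i).

Step i=5: Q has 5 at row 1, column 3; remove that cell from P, ejecting 5. So w(5) = 5. P is now [[1, 3], [2], [4]].
Step i=4: Q has 4 at row 3, column 1; remove 4 from row 3 of P and reverse-bump: 4 enters row 2 and ejects 2; 2 enters row 1 and ejects 1. So w(4) = 1. P is now [[2, 3], [4]].
Step i=3: Q has 3 at row 1, column 2; remove that cell from P, ejecting 3. So w(3) = 3. P is now [[2], [4]].
Step i=2: Q has 2 at row 2, column 1; remove 4 from row 2 of P and reverse-bump: 4 enters row 1 and ejects 2. So w(2) = 2. P is now [[4]].
Step i=1: Q has 1 at row 1, column 1; remove that cell from P, ejecting 4. So w(1) = 4. P is now [].

So w = 4 2 3 1 5.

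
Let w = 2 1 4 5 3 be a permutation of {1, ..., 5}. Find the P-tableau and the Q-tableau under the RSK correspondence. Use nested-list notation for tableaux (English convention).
Insert each entry of the permutation into P by Schensted row insertion, recording in Q the position of each new cell.

After inserting 2: P = [[2]].
After inserting 1: P = [[1], [2]].
After inserting 4: P = [[1, 4], [2]].
After inserting 5: P = [[1, 4, 5], [2]].
After inserting 3: P = [[1, 3, 5], [2, 4]].

So P = [[1, 3, 5], [2, 4]], Q = [[1, 3, 4], [2, 5]].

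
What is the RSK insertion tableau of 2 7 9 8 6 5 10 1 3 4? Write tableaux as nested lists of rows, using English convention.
P = [[1, 3, 4, 10], [2, 5, 8], [6], [7], [9]]

Insert 2: appended to row 1. P = [[2]].
Insert 7: appended to row 1. P = [[2, 7]].
Insert 9: appended to row 1. P = [[2, 7, 9]].
Insert 8: 8 bumps 9 from row 1; 9 starts row 2. P = [[2, 7, 8], [9]].
Insert 6: 6 bumps 7 from row 1; 7 bumps 9 from row 2; 9 starts row 3. P = [[2, 6, 8], [7], [9]].
Insert 5: 5 bumps 6 from row 1; 6 bumps 7 from row 2; 7 bumps 9 from row 3; 9 starts row 4. P = [[2, 5, 8], [6], [7], [9]].
Insert 10: appended to row 1. P = [[2, 5, 8, 10], [6], [7], [9]].
Insert 1: 1 bumps 2 from row 1; 2 bumps 6 from row 2; 6 bumps 7 from row 3; 7 bumps 9 from row 4; 9 starts row 5. P = [[1, 5, 8, 10], [2], [6], [7], [9]].
Insert 3: 3 bumps 5 from row 1; 5 appends to row 2. P = [[1, 3, 8, 10], [2, 5], [6], [7], [9]].
Insert 4: 4 bumps 8 from row 1; 8 appends to row 2. P = [[1, 3, 4, 10], [2, 5, 8], [6], [7], [9]].

So P = [[1, 3, 4, 10], [2, 5, 8], [6], [7], [9]].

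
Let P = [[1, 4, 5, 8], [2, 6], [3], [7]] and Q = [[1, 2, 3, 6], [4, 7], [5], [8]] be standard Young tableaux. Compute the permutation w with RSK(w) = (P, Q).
3 4 7 6 2 8 5 1

Reverse the RSK construction: for i from n down to 1, find the cell of Q containing i, remove the entry at that cell from P, and reverse-bump it up through P; the value ejected from row 1 is w(i).

Step i=8: Q has 8 at row 4, column 1; remove 7 from row 4 of P and reverse-bump: 7 enters row 3 and ejects 3; 3 enters row 2 and ejects 2; 2 enters row 1 and ejects 1. So w(8) = 1. P is now [[2, 4, 5, 8], [3, 6], [7]].
Step i=7: Q has 7 at row 2, column 2; remove 6 from row 2 of P and reverse-bump: 6 enters row 1 and ejects 5. So w(7) = 5. P is now [[2, 4, 6, 8], [3], [7]].
Step i=6: Q has 6 at row 1, column 4; remove that cell from P, ejecting 8. So w(6) = 8. P is now [[2, 4, 6], [3], [7]].
Step i=5: Q has 5 at row 3, column 1; remove 7 from row 3 of P and reverse-bump: 7 enters row 2 and ejects 3; 3 enters row 1 and ejects 2. So w(5) = 2. P is now [[3, 4, 6], [7]].
Step i=4: Q has 4 at row 2, column 1; remove 7 from row 2 of P and reverse-bump: 7 enters row 1 and ejects 6. So w(4) = 6. P is now [[3, 4, 7]].
Step i=3: Q has 3 at row 1, column 3; remove that cell from P, ejecting 7. So w(3) = 7. P is now [[3, 4]].
Step i=2: Q has 2 at row 1, column 2; remove that cell from P, ejecting 4. So w(2) = 4. P is now [[3]].
Step i=1: Q has 1 at row 1, column 1; remove that cell from P, ejecting 3. So w(1) = 3. P is now [].

So w = 3 4 7 6 2 8 5 1.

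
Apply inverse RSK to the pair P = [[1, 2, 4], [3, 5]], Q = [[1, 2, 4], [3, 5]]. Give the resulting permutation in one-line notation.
Reverse the RSK construction: for i from n down to 1, find the cell of Q containing i, remove the entry at that cell from P, and reverse-bump it up through P; the value ejected from row 1 is w(i).

Step i=5: Q has 5 at row 2, column 2; remove 5 from row 2 of P and reverse-bump: 5 enters row 1 and ejects 4. So w(5) = 4. P is now [[1, 2, 5], [3]].
Step i=4: Q has 4 at row 1, column 3; remove that cell from P, ejecting 5. So w(4) = 5. P is now [[1, 2], [3]].
Step i=3: Q has 3 at row 2, column 1; remove 3 from row 2 of P and reverse-bump: 3 enters row 1 and ejects 2. So w(3) = 2. P is now [[1, 3]].
Step i=2: Q has 2 at row 1, column 2; remove that cell from P, ejecting 3. So w(2) = 3. P is now [[1]].
Step i=1: Q has 1 at row 1, column 1; remove that cell from P, ejecting 1. So w(1) = 1. P is now [].

So w = 1 3 2 5 4.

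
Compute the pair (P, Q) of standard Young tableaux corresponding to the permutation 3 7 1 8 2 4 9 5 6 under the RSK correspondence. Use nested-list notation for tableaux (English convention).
Insert each entry of the permutation into P by Schensted row insertion, recording in Q the position of each new cell.

Insert 3: appended to row 1. P = [[3]].
Insert 7: appended to row 1. P = [[3, 7]].
Insert 1: 1 bumps 3 from row 1; 3 starts row 2. P = [[1, 7], [3]].
Insert 8: appended to row 1. P = [[1, 7, 8], [3]].
Insert 2: 2 bumps 7 from row 1; 7 appends to row 2. P = [[1, 2, 8], [3, 7]].
Insert 4: 4 bumps 8 from row 1; 8 appends to row 2. P = [[1, 2, 4], [3, 7, 8]].
Insert 9: appended to row 1. P = [[1, 2, 4, 9], [3, 7, 8]].
Insert 5: 5 bumps 9 from row 1; 9 appends to row 2. P = [[1, 2, 4, 5], [3, 7, 8, 9]].
Insert 6: appended to row 1. P = [[1, 2, 4, 5, 6], [3, 7, 8, 9]].

So P = [[1, 2, 4, 5, 6], [3, 7, 8, 9]], Q = [[1, 2, 4, 7, 9], [3, 5, 6, 8]].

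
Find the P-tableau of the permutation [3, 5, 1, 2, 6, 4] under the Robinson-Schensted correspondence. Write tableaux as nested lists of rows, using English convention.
Insert 3: appended to row 1. P = [[3]].
Insert 5: appended to row 1. P = [[3, 5]].
Insert 1: 1 bumps 3 from row 1; 3 starts row 2. P = [[1, 5], [3]].
Insert 2: 2 bumps 5 from row 1; 5 appends to row 2. P = [[1, 2], [3, 5]].
Insert 6: appended to row 1. P = [[1, 2, 6], [3, 5]].
Insert 4: 4 bumps 6 from row 1; 6 appends to row 2. P = [[1, 2, 4], [3, 5, 6]].

So P = [[1, 2, 4], [3, 5, 6]].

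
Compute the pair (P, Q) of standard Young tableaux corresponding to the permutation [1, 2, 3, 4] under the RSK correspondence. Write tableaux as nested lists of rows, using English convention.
P = [[1, 2, 3, 4]], Q = [[1, 2, 3, 4]]

Insert each entry of the permutation into P by Schensted row insertion, recording in Q the position of each new cell.

Insert 1: appended to row 1. P = [[1]], Q = [[1]].
Insert 2: appended to row 1. P = [[1, 2]], Q = [[1, 2]].
Insert 3: appended to row 1. P = [[1, 2, 3]], Q = [[1, 2, 3]].
Insert 4: appended to row 1. P = [[1, 2, 3, 4]], Q = [[1, 2, 3, 4]].

So P = [[1, 2, 3, 4]], Q = [[1, 2, 3, 4]].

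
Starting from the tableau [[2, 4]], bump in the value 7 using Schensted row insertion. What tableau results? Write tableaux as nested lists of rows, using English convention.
7 is larger than every entry of row 1, so it is appended to row 1. The new tableau is [[2, 4, 7]].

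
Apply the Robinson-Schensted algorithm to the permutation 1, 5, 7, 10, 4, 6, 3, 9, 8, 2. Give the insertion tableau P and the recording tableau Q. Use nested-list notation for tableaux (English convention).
P = [[1, 2, 6, 8], [3, 7, 9], [4, 10], [5]], Q = [[1, 2, 3, 4], [5, 6, 8], [7, 9], [10]]

Insert each entry of the permutation into P by Schensted row insertion, recording in Q the position of each new cell.

Insert 1: appended to row 1. P = [[1]], Q = [[1]].
Insert 5: appended to row 1. P = [[1, 5]], Q = [[1, 2]].
Insert 7: appended to row 1. P = [[1, 5, 7]], Q = [[1, 2, 3]].
Insert 10: appended to row 1. P = [[1, 5, 7, 10]], Q = [[1, 2, 3, 4]].
Insert 4: 4 bumps 5 from row 1; 5 starts row 2. P = [[1, 4, 7, 10], [5]], Q = [[1, 2, 3, 4], [5]].
Insert 6: 6 bumps 7 from row 1; 7 appends to row 2. P = [[1, 4, 6, 10], [5, 7]], Q = [[1, 2, 3, 4], [5, 6]].
Insert 3: 3 bumps 4 from row 1; 4 bumps 5 from row 2; 5 starts row 3. P = [[1, 3, 6, 10], [4, 7], [5]], Q = [[1, 2, 3, 4], [5, 6], [7]].
Insert 9: 9 bumps 10 from row 1; 10 appends to row 2. P = [[1, 3, 6, 9], [4, 7, 10], [5]], Q = [[1, 2, 3, 4], [5, 6, 8], [7]].
Insert 8: 8 bumps 9 from row 1; 9 bumps 10 from row 2; 10 appends to row 3. P = [[1, 3, 6, 8], [4, 7, 9], [5, 10]], Q = [[1, 2, 3, 4], [5, 6, 8], [7, 9]].
Insert 2: 2 bumps 3 from row 1; 3 bumps 4 from row 2; 4 bumps 5 from row 3; 5 starts row 4. P = [[1, 2, 6, 8], [3, 7, 9], [4, 10], [5]], Q = [[1, 2, 3, 4], [5, 6, 8], [7, 9], [10]].

So P = [[1, 2, 6, 8], [3, 7, 9], [4, 10], [5]], Q = [[1, 2, 3, 4], [5, 6, 8], [7, 9], [10]].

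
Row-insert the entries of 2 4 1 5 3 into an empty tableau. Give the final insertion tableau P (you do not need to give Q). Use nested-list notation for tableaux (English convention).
Insert 2: appended to row 1. P = [[2]].
Insert 4: appended to row 1. P = [[2, 4]].
Insert 1: 1 bumps 2 from row 1; 2 starts row 2. P = [[1, 4], [2]].
Insert 5: appended to row 1. P = [[1, 4, 5], [2]].
Insert 3: 3 bumps 4 from row 1; 4 appends to row 2. P = [[1, 3, 5], [2, 4]].

So P = [[1, 3, 5], [2, 4]].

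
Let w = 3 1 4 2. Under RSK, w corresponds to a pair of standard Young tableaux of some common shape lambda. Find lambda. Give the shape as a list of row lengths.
[2, 2]

Row-insert each entry into an empty tableau.

After inserting 3: P = [[3]].
After inserting 1: P = [[1], [3]].
After inserting 4: P = [[1, 4], [3]].
After inserting 2: P = [[1, 2], [3, 4]].

The final insertion tableau P = [[1, 2], [3, 4]] has shape [2, 2].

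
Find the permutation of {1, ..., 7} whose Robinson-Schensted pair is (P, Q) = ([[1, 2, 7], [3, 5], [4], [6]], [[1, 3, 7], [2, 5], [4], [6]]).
6 4 5 1 3 2 7

Reverse the RSK construction: for i from n down to 1, find the cell of Q containing i, remove the entry at that cell from P, and reverse-bump it up through P; the value ejected from row 1 is w(i).

Step i=7: Q has 7 at row 1, column 3; remove that cell from P, ejecting 7. So w(7) = 7. P is now [[1, 2], [3, 5], [4], [6]].
Step i=6: Q has 6 at row 4, column 1; remove 6 from row 4 of P and reverse-bump: 6 enters row 3 and ejects 4; 4 enters row 2 and ejects 3; 3 enters row 1 and ejects 2. So w(6) = 2. P is now [[1, 3], [4, 5], [6]].
Step i=5: Q has 5 at row 2, column 2; remove 5 from row 2 of P and reverse-bump: 5 enters row 1 and ejects 3. So w(5) = 3. P is now [[1, 5], [4], [6]].
Step i=4: Q has 4 at row 3, column 1; remove 6 from row 3 of P and reverse-bump: 6 enters row 2 and ejects 4; 4 enters row 1 and ejects 1. So w(4) = 1. P is now [[4, 5], [6]].
Step i=3: Q has 3 at row 1, column 2; remove that cell from P, ejecting 5. So w(3) = 5. P is now [[4], [6]].
Step i=2: Q has 2 at row 2, column 1; remove 6 from row 2 of P and reverse-bump: 6 enters row 1 and ejects 4. So w(2) = 4. P is now [[6]].
Step i=1: Q has 1 at row 1, column 1; remove that cell from P, ejecting 6. So w(1) = 6. P is now [].

So w = 6 4 5 1 3 2 7.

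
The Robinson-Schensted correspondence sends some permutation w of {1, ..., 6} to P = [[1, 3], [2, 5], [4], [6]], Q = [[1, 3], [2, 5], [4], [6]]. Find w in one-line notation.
6 4 5 2 3 1

Reverse the RSK construction: for i from n down to 1, find the cell of Q containing i, remove the entry at that cell from P, and reverse-bump it up through P; the value ejected from row 1 is w(i).

Step i=6: Q has 6 at row 4, column 1; remove 6 from row 4 of P and reverse-bump: 6 enters row 3 and ejects 4; 4 enters row 2 and ejects 2; 2 enters row 1 and ejects 1. So w(6) = 1. P is now [[2, 3], [4, 5], [6]].
Step i=5: Q has 5 at row 2, column 2; remove 5 from row 2 of P and reverse-bump: 5 enters row 1 and ejects 3. So w(5) = 3. P is now [[2, 5], [4], [6]].
Step i=4: Q has 4 at row 3, column 1; remove 6 from row 3 of P and reverse-bump: 6 enters row 2 and ejects 4; 4 enters row 1 and ejects 2. So w(4) = 2. P is now [[4, 5], [6]].
Step i=3: Q has 3 at row 1, column 2; remove that cell from P, ejecting 5. So w(3) = 5. P is now [[4], [6]].
Step i=2: Q has 2 at row 2, column 1; remove 6 from row 2 of P and reverse-bump: 6 enters row 1 and ejects 4. So w(2) = 4. P is now [[6]].
Step i=1: Q has 1 at row 1, column 1; remove that cell from P, ejecting 6. So w(1) = 6. P is now [].

So w = 6 4 5 2 3 1.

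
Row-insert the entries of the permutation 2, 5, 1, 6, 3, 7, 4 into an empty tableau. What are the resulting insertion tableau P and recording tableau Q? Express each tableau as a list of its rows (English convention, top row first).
P = [[1, 3, 4, 7], [2, 5, 6]], Q = [[1, 2, 4, 6], [3, 5, 7]]

Insert each entry of the permutation into P by Schensted row insertion, recording in Q the position of each new cell.

Insert 2: appended to row 1. P = [[2]].
Insert 5: appended to row 1. P = [[2, 5]].
Insert 1: 1 bumps 2 from row 1; 2 starts row 2. P = [[1, 5], [2]].
Insert 6: appended to row 1. P = [[1, 5, 6], [2]].
Insert 3: 3 bumps 5 from row 1; 5 appends to row 2. P = [[1, 3, 6], [2, 5]].
Insert 7: appended to row 1. P = [[1, 3, 6, 7], [2, 5]].
Insert 4: 4 bumps 6 from row 1; 6 appends to row 2. P = [[1, 3, 4, 7], [2, 5, 6]].

So P = [[1, 3, 4, 7], [2, 5, 6]], Q = [[1, 2, 4, 6], [3, 5, 7]].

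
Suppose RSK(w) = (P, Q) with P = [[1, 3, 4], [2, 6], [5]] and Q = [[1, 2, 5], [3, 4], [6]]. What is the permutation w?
5 6 2 3 4 1

Reverse the RSK construction: for i from n down to 1, find the cell of Q containing i, remove the entry at that cell from P, and reverse-bump it up through P; the value ejected from row 1 is w(i).

Step i=6: Q has 6 at row 3, column 1; remove 5 from row 3 of P and reverse-bump: 5 enters row 2 and ejects 2; 2 enters row 1 and ejects 1. So w(6) = 1. P is now [[2, 3, 4], [5, 6]].
Step i=5: Q has 5 at row 1, column 3; remove that cell from P, ejecting 4. So w(5) = 4. P is now [[2, 3], [5, 6]].
Step i=4: Q has 4 at row 2, column 2; remove 6 from row 2 of P and reverse-bump: 6 enters row 1 and ejects 3. So w(4) = 3. P is now [[2, 6], [5]].
Step i=3: Q has 3 at row 2, column 1; remove 5 from row 2 of P and reverse-bump: 5 enters row 1 and ejects 2. So w(3) = 2. P is now [[5, 6]].
Step i=2: Q has 2 at row 1, column 2; remove that cell from P, ejecting 6. So w(2) = 6. P is now [[5]].
Step i=1: Q has 1 at row 1, column 1; remove that cell from P, ejecting 5. So w(1) = 5. P is now [].

So w = 5 6 2 3 4 1.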